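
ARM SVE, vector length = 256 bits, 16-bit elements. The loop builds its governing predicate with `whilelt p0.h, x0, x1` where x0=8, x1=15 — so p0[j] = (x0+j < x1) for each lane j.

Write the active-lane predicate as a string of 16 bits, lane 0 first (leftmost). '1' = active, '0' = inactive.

predicate = 1111111000000000

256-bit reg / 16-bit elem → 16 lanes
p0[j] = (8+j < 15); true for j=0..6 → 7 lanes set
bits (lane 0 leftmost): 1111111000000000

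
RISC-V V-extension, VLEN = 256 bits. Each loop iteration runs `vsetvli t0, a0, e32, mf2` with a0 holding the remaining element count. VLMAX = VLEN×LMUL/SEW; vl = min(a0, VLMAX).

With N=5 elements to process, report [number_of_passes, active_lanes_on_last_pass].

VLMAX = VLEN×LMUL/SEW = 256×1/2/32 = 4
iterations = ceil(5/4) = 2; final-pass vl = 1

[iterations, last_vl] = [2, 1]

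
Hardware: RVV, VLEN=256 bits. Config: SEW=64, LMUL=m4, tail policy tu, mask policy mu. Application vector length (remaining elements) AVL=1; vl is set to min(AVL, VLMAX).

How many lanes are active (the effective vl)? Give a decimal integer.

vl = 1

VLMAX = VLEN×LMUL/SEW = 256×4/64 = 16
vl ← min(1, 16) = 1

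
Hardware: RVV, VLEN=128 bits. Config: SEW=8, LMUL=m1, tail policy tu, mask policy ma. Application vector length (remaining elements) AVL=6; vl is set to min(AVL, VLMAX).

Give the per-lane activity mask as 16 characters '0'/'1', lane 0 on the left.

VLMAX = (128 × 1) / 8 = 16 lanes
vl = min(AVL, VLMAX) = min(6, 16) = 6
bits (lane 0 leftmost): 1111110000000000

predicate = 1111110000000000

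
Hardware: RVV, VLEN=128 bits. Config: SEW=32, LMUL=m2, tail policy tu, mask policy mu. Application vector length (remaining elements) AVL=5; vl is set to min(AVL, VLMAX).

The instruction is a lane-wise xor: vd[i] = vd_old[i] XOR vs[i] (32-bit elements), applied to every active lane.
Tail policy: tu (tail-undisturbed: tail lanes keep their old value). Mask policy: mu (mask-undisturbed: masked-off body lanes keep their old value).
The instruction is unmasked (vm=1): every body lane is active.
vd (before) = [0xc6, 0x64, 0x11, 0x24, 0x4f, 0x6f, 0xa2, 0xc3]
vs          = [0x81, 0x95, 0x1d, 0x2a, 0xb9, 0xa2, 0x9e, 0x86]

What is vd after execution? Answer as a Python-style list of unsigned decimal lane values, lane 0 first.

VLMAX = VLEN×LMUL/SEW = 128×2/32 = 8
vl = min(AVL, VLMAX) = min(5, 8) = 5
[0] xor(0xc6,0x81) = 0x47
[1] xor(0x64,0x95) = 0xf1
[2] xor(0x11,0x1d) = 0x0c
[3] xor(0x24,0x2a) = 0x0e
[4] xor(0x4f,0xb9) = 0xf6
[5] tail/keep = 0x6f
[6] tail/keep = 0xa2
[7] tail/keep = 0xc3

vd = [71, 241, 12, 14, 246, 111, 162, 195]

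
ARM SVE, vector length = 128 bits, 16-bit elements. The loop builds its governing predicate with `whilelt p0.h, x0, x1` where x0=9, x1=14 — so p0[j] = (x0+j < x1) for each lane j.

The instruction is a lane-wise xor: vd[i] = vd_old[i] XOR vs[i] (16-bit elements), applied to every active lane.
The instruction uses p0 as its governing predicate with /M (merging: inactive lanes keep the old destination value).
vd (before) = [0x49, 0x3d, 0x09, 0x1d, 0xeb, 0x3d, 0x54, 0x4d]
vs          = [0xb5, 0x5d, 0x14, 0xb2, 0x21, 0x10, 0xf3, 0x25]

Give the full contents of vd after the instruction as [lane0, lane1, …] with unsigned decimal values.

128-bit reg / 16-bit elem → 8 lanes
active while 9+j < 14, i.e. j ∈ [0,5) capped at 8 ⇒ 5
vd[0] xor(0x49,0xb5) -> 0xfc
vd[1] xor(0x3d,0x5d) -> 0x60
vd[2] xor(0x09,0x14) -> 0x1d
vd[3] xor(0x1d,0xb2) -> 0xaf
vd[4] xor(0xeb,0x21) -> 0xca
vd[5] tail/keep -> 0x3d
vd[6] tail/keep -> 0x54
vd[7] tail/keep -> 0x4d

vd = [252, 96, 29, 175, 202, 61, 84, 77]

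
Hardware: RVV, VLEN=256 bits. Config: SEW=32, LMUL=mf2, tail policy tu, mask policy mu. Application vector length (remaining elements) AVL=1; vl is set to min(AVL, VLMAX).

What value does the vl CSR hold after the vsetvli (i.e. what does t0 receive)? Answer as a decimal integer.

VLMAX = (256 × 1/2) / 32 = 4 lanes
vl = min(AVL, VLMAX) = min(1, 4) = 1

vl = 1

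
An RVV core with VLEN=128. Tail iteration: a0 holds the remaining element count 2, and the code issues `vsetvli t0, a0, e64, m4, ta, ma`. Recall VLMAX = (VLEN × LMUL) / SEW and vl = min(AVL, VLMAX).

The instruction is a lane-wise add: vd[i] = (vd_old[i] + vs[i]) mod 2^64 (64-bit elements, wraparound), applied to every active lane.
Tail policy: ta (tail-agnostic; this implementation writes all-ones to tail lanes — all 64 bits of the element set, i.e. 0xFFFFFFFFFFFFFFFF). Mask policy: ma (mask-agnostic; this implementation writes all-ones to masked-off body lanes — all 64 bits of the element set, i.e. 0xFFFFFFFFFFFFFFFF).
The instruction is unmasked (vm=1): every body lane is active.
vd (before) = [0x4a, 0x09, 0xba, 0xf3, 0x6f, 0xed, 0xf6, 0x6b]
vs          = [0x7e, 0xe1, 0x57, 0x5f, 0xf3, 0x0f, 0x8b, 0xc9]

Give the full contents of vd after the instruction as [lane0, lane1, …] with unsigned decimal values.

vd = [200, 234, 18446744073709551615, 18446744073709551615, 18446744073709551615, 18446744073709551615, 18446744073709551615, 18446744073709551615]

VLMAX = (128 × 4) / 64 = 8 lanes
AVL=2 ≤ VLMAX=8, so vl = 2
vd[0] add(0x4a,0x7e) -> 0xc8
vd[1] add(0x09,0xe1) -> 0xea
vd[2] tail/ones -> 0xffffffffffffffff
vd[3] tail/ones -> 0xffffffffffffffff
vd[4] tail/ones -> 0xffffffffffffffff
vd[5] tail/ones -> 0xffffffffffffffff
vd[6] tail/ones -> 0xffffffffffffffff
vd[7] tail/ones -> 0xffffffffffffffff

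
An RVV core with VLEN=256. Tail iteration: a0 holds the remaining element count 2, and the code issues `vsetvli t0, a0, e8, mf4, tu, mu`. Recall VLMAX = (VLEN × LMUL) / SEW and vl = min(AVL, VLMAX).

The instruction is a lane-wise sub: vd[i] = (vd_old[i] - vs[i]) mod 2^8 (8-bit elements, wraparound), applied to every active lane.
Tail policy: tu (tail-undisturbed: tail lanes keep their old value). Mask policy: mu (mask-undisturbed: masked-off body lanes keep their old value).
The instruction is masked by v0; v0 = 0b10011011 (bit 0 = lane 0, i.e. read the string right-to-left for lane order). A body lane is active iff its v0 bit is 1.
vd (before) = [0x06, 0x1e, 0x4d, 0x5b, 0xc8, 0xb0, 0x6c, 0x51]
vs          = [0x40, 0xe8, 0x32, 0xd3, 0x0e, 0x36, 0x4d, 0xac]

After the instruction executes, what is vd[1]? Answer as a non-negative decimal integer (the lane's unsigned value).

lanes per group: 256·1/4/8 = 8
AVL=2 ≤ VLMAX=8, so vl = 2
  i=0: sub(0x06,0x40) → 198
  i=1: sub(0x1e,0xe8) → 54
  i=2: tail/keep → 77
  i=3: tail/keep → 91
  i=4: tail/keep → 200
  i=5: tail/keep → 176
  i=6: tail/keep → 108
  i=7: tail/keep → 81

vd[1] = 54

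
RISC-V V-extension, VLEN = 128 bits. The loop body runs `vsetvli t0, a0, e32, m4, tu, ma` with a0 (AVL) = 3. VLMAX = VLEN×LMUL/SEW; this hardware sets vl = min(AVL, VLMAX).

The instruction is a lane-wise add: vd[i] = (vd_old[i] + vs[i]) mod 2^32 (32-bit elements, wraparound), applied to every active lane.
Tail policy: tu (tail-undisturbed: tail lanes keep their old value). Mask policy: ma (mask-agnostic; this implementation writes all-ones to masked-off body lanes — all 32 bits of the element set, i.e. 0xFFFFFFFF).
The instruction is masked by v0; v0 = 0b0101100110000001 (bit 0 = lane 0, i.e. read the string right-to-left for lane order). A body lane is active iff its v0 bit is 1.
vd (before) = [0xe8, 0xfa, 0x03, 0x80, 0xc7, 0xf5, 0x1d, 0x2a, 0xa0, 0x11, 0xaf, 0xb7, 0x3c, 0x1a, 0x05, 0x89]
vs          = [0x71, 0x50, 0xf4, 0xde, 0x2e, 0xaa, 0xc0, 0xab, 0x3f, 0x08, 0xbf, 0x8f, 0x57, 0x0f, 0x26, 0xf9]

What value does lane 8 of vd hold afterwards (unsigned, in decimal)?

lanes per group: 128·4/32 = 16
vl ← min(3, 16) = 3
lane  0: add(0xe8,0x71) ⇒ 0x159
lane  1: mask-off/ones ⇒ 0xffffffff
lane  2: mask-off/ones ⇒ 0xffffffff
lane  3: tail/keep ⇒ 0x80
lane  4: tail/keep ⇒ 0xc7
lane  5: tail/keep ⇒ 0xf5
lane  6: tail/keep ⇒ 0x1d
lane  7: tail/keep ⇒ 0x2a
lane  8: tail/keep ⇒ 0xa0
lane  9: tail/keep ⇒ 0x11
lane 10: tail/keep ⇒ 0xaf
lane 11: tail/keep ⇒ 0xb7
lane 12: tail/keep ⇒ 0x3c
lane 13: tail/keep ⇒ 0x1a
lane 14: tail/keep ⇒ 0x05
lane 15: tail/keep ⇒ 0x89

vd[8] = 160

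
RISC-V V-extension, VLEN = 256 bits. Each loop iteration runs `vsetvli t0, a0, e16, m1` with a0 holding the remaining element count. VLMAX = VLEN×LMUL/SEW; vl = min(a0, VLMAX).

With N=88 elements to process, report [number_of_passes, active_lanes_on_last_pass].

VLMAX = VLEN×LMUL/SEW = 256×1/16 = 16
N=88: ⌈88/16⌉ = 6 iters; last vl = 88 − 5×16 = 8

[iterations, last_vl] = [6, 8]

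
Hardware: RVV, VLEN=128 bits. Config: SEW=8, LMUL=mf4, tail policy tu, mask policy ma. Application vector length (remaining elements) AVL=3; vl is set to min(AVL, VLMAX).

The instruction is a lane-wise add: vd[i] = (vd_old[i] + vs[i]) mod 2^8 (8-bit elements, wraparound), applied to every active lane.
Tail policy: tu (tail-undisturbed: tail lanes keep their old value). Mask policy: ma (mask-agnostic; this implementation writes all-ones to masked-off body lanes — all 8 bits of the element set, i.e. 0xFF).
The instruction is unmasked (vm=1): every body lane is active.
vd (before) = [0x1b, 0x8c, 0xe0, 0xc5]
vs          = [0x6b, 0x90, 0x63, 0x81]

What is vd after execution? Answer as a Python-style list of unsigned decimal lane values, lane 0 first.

VLMAX = VLEN×LMUL/SEW = 128×1/4/8 = 4
AVL=3 ≤ VLMAX=4, so vl = 3
lane  0: add(0x1b,0x6b) ⇒ 0x86
lane  1: add(0x8c,0x90) ⇒ 0x1c
lane  2: add(0xe0,0x63) ⇒ 0x43
lane  3: tail/keep ⇒ 0xc5

vd = [134, 28, 67, 197]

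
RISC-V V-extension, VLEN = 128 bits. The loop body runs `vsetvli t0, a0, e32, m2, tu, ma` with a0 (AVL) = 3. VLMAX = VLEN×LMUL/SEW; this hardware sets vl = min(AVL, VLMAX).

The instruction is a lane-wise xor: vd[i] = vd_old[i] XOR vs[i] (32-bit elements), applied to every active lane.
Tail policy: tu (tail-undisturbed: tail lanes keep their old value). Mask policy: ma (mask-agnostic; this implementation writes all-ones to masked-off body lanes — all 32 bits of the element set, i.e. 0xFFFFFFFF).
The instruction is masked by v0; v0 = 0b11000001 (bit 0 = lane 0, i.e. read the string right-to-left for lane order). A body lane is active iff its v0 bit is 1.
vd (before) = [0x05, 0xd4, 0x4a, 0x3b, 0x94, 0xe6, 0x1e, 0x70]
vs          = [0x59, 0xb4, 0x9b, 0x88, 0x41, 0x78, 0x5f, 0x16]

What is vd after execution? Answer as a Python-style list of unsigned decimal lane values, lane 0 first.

vd = [92, 4294967295, 4294967295, 59, 148, 230, 30, 112]

VLMAX = VLEN×LMUL/SEW = 128×2/32 = 8
vl = min(AVL, VLMAX) = min(3, 8) = 3
lane  0: xor(0x05,0x59) ⇒ 0x5c
lane  1: mask-off/ones ⇒ 0xffffffff
lane  2: mask-off/ones ⇒ 0xffffffff
lane  3: tail/keep ⇒ 0x3b
lane  4: tail/keep ⇒ 0x94
lane  5: tail/keep ⇒ 0xe6
lane  6: tail/keep ⇒ 0x1e
lane  7: tail/keep ⇒ 0x70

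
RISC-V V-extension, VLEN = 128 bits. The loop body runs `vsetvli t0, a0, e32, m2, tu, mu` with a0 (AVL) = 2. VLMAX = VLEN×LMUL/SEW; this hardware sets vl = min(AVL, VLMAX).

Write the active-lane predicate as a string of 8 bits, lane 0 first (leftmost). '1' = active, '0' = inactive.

lanes per group: 128·2/32 = 8
AVL=2 ≤ VLMAX=8, so vl = 2
bits (lane 0 leftmost): 11000000

predicate = 11000000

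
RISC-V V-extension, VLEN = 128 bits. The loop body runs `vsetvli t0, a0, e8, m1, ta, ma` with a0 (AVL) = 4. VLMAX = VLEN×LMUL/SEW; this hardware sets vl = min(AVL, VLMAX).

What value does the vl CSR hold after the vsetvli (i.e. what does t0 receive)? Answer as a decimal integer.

vl = 4

VLMAX = (128 × 1) / 8 = 16 lanes
vl = min(AVL, VLMAX) = min(4, 16) = 4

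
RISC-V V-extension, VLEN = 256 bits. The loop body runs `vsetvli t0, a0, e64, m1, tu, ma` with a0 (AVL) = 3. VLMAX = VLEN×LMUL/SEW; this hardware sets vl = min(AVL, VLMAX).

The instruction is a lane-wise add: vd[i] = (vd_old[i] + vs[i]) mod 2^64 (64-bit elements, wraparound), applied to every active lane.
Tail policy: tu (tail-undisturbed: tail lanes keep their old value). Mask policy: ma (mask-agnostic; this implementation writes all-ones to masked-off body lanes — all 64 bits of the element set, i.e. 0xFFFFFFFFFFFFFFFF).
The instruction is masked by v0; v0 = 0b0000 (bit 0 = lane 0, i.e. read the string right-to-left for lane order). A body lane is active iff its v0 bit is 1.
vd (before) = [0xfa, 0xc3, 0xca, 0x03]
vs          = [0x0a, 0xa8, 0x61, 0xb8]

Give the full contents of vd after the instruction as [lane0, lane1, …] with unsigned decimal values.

vd = [18446744073709551615, 18446744073709551615, 18446744073709551615, 3]

VLMAX = VLEN×LMUL/SEW = 256×1/64 = 4
vl = min(AVL, VLMAX) = min(3, 4) = 3
[0] mask-off/ones = 0xffffffffffffffff
[1] mask-off/ones = 0xffffffffffffffff
[2] mask-off/ones = 0xffffffffffffffff
[3] tail/keep = 0x03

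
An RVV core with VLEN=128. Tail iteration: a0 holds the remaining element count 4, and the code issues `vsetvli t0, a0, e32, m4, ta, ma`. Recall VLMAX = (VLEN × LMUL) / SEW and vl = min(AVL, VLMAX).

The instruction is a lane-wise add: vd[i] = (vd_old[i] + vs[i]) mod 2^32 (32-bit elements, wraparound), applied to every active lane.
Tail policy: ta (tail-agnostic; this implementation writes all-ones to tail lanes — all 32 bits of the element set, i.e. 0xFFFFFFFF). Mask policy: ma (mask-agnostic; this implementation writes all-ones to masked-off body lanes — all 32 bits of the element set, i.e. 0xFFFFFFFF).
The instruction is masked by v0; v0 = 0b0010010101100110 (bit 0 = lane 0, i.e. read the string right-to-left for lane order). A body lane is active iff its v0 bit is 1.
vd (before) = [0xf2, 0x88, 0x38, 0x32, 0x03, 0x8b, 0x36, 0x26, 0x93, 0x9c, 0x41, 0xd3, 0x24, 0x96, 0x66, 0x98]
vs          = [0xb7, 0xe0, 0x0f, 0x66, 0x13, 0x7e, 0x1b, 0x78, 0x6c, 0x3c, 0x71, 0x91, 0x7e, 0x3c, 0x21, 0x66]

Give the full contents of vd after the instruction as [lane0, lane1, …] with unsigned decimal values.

vd = [4294967295, 360, 71, 4294967295, 4294967295, 4294967295, 4294967295, 4294967295, 4294967295, 4294967295, 4294967295, 4294967295, 4294967295, 4294967295, 4294967295, 4294967295]

VLMAX = VLEN×LMUL/SEW = 128×4/32 = 16
AVL=4 ≤ VLMAX=16, so vl = 4
vd[0] mask-off/ones -> 0xffffffff
vd[1] add(0x88,0xe0) -> 0x168
vd[2] add(0x38,0x0f) -> 0x47
vd[3] mask-off/ones -> 0xffffffff
vd[4] tail/ones -> 0xffffffff
vd[5] tail/ones -> 0xffffffff
vd[6] tail/ones -> 0xffffffff
vd[7] tail/ones -> 0xffffffff
vd[8] tail/ones -> 0xffffffff
vd[9] tail/ones -> 0xffffffff
vd[10] tail/ones -> 0xffffffff
vd[11] tail/ones -> 0xffffffff
vd[12] tail/ones -> 0xffffffff
vd[13] tail/ones -> 0xffffffff
vd[14] tail/ones -> 0xffffffff
vd[15] tail/ones -> 0xffffffff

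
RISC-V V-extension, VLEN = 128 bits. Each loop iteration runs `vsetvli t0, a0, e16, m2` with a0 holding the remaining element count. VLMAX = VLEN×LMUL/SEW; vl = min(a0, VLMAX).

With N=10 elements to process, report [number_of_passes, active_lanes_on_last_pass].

[iterations, last_vl] = [1, 10]

VLMAX = (128 × 2) / 16 = 16 lanes
N=10: ⌈10/16⌉ = 1 iters; last vl = 10 − 0×16 = 10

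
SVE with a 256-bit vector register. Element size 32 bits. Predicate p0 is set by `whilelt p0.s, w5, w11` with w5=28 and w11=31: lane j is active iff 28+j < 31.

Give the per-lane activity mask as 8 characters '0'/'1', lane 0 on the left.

predicate = 11100000

register lanes = 256/32 = 8
whilelt: lane j active iff 28+j < 31 → j < 3 → 3 active
bits (lane 0 leftmost): 11100000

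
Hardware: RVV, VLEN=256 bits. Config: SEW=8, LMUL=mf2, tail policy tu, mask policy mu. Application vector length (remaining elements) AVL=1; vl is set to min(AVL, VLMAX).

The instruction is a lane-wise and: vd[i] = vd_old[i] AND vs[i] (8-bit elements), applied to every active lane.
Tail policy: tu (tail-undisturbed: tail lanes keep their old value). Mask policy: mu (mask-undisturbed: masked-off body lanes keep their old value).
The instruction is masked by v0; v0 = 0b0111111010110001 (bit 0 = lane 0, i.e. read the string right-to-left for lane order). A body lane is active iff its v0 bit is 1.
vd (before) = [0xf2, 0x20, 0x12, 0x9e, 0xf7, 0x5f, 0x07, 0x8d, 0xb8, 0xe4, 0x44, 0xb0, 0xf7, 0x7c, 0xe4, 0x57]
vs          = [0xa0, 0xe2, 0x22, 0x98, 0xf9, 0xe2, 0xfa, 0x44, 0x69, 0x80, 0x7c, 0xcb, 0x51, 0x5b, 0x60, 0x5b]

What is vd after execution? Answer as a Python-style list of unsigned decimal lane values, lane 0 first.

vd = [160, 32, 18, 158, 247, 95, 7, 141, 184, 228, 68, 176, 247, 124, 228, 87]

VLMAX = VLEN×LMUL/SEW = 256×1/2/8 = 16
vl = min(AVL, VLMAX) = min(1, 16) = 1
  i=0: and(0xf2,0xa0) → 160
  i=1: tail/keep → 32
  i=2: tail/keep → 18
  i=3: tail/keep → 158
  i=4: tail/keep → 247
  i=5: tail/keep → 95
  i=6: tail/keep → 7
  i=7: tail/keep → 141
  i=8: tail/keep → 184
  i=9: tail/keep → 228
  i=10: tail/keep → 68
  i=11: tail/keep → 176
  i=12: tail/keep → 247
  i=13: tail/keep → 124
  i=14: tail/keep → 228
  i=15: tail/keep → 87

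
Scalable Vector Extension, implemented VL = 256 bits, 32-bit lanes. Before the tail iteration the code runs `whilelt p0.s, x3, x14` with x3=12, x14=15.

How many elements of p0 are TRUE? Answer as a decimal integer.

vl = 3

register lanes = 256/32 = 8
whilelt: lane j active iff 12+j < 15 → j < 3 → 3 active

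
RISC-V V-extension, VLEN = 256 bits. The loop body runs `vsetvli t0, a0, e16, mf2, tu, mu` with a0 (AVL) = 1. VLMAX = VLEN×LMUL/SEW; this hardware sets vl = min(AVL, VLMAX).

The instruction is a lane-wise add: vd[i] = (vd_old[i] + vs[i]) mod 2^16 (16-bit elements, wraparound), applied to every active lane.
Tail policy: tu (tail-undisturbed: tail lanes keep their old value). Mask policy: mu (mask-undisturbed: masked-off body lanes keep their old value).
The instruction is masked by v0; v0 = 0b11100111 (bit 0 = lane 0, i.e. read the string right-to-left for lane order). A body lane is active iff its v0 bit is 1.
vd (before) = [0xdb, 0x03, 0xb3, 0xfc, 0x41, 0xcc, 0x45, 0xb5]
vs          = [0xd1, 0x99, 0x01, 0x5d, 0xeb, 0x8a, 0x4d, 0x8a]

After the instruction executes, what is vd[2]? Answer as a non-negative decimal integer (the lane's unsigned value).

VLMAX = (256 × 1/2) / 16 = 8 lanes
vl ← min(1, 8) = 1
[0] add(0xdb,0xd1) = 0x1ac
[1] tail/keep = 0x03
[2] tail/keep = 0xb3
[3] tail/keep = 0xfc
[4] tail/keep = 0x41
[5] tail/keep = 0xcc
[6] tail/keep = 0x45
[7] tail/keep = 0xb5

vd[2] = 179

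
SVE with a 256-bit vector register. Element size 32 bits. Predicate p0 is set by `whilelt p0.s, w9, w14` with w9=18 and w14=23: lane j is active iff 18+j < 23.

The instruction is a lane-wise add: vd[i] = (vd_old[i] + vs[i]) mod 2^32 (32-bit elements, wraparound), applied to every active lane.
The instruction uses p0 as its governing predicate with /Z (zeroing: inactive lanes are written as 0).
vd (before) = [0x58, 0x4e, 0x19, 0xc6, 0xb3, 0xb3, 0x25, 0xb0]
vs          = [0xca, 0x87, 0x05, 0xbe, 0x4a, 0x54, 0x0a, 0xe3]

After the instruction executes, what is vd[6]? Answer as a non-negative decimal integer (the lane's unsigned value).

register lanes = 256/32 = 8
p0[j] = (18+j < 23); true for j=0..4 → 5 lanes set
vd[0] add(0x58,0xca) -> 0x122
vd[1] add(0x4e,0x87) -> 0xd5
vd[2] add(0x19,0x05) -> 0x1e
vd[3] add(0xc6,0xbe) -> 0x184
vd[4] add(0xb3,0x4a) -> 0xfd
vd[5] tail/zero -> 0x00
vd[6] tail/zero -> 0x00
vd[7] tail/zero -> 0x00

vd[6] = 0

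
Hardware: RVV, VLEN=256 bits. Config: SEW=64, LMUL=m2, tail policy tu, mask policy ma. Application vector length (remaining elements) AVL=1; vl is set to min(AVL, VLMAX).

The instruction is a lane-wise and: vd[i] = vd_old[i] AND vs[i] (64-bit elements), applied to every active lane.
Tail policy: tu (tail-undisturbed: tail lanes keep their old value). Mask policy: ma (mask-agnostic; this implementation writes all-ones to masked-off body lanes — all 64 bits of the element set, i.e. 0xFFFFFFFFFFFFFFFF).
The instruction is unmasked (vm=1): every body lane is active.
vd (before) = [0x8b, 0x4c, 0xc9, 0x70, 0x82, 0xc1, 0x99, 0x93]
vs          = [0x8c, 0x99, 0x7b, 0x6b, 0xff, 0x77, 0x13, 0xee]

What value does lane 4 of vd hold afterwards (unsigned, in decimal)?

VLMAX = (256 × 2) / 64 = 8 lanes
vl = min(AVL, VLMAX) = min(1, 8) = 1
  i=0: and(0x8b,0x8c) → 136
  i=1: tail/keep → 76
  i=2: tail/keep → 201
  i=3: tail/keep → 112
  i=4: tail/keep → 130
  i=5: tail/keep → 193
  i=6: tail/keep → 153
  i=7: tail/keep → 147

vd[4] = 130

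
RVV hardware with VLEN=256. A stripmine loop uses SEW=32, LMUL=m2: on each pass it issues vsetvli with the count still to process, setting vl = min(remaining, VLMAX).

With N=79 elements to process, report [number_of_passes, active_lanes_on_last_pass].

VLMAX = (256 × 2) / 32 = 16 lanes
iterations = ceil(79/16) = 5; final-pass vl = 15

[iterations, last_vl] = [5, 15]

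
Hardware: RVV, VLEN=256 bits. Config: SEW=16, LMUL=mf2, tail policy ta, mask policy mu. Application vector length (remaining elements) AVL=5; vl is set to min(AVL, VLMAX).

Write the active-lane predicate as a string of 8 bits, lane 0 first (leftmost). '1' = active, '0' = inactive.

predicate = 11111000

VLMAX = (256 × 1/2) / 16 = 8 lanes
vl ← min(5, 8) = 5
bits (lane 0 leftmost): 11111000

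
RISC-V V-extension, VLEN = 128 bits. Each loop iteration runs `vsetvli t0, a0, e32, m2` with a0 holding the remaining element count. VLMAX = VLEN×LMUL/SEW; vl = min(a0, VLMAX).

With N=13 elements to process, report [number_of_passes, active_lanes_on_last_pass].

[iterations, last_vl] = [2, 5]

lanes per group: 128·2/32 = 8
N=13: ⌈13/8⌉ = 2 iters; last vl = 13 − 1×8 = 5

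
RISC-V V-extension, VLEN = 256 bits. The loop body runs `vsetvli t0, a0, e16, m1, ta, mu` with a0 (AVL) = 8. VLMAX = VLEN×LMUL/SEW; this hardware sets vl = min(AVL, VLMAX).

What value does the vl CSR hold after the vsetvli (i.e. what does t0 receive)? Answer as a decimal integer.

vl = 8

VLMAX = (256 × 1) / 16 = 16 lanes
vl = min(AVL, VLMAX) = min(8, 16) = 8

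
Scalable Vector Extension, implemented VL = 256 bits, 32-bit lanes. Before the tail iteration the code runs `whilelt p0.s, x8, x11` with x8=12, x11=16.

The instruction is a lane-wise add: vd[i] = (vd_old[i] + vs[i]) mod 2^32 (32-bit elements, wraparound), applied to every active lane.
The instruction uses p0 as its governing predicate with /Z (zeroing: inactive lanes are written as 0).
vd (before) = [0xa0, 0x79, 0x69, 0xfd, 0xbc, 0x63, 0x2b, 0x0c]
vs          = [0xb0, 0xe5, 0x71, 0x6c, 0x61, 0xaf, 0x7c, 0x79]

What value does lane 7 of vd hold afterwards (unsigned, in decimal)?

256-bit reg / 32-bit elem → 8 lanes
p0[j] = (12+j < 16); true for j=0..3 → 4 lanes set
lane  0: add(0xa0,0xb0) ⇒ 0x150
lane  1: add(0x79,0xe5) ⇒ 0x15e
lane  2: add(0x69,0x71) ⇒ 0xda
lane  3: add(0xfd,0x6c) ⇒ 0x169
lane  4: tail/zero ⇒ 0x00
lane  5: tail/zero ⇒ 0x00
lane  6: tail/zero ⇒ 0x00
lane  7: tail/zero ⇒ 0x00

vd[7] = 0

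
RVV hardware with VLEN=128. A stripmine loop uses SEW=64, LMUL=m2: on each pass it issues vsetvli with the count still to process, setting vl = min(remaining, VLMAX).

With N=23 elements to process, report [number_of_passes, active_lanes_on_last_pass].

[iterations, last_vl] = [6, 3]

lanes per group: 128·2/64 = 4
iterations = ceil(23/4) = 6; final-pass vl = 3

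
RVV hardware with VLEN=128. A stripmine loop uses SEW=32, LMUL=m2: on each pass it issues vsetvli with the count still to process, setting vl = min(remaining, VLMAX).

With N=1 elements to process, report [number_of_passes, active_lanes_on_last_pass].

VLMAX = (128 × 2) / 32 = 8 lanes
N=1: ⌈1/8⌉ = 1 iters; last vl = 1 − 0×8 = 1

[iterations, last_vl] = [1, 1]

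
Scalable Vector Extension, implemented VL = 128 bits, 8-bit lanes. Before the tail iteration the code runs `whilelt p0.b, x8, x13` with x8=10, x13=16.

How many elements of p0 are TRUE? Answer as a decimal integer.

lane count: 128 div 8 = 16
whilelt: lane j active iff 10+j < 16 → j < 6 → 6 active

vl = 6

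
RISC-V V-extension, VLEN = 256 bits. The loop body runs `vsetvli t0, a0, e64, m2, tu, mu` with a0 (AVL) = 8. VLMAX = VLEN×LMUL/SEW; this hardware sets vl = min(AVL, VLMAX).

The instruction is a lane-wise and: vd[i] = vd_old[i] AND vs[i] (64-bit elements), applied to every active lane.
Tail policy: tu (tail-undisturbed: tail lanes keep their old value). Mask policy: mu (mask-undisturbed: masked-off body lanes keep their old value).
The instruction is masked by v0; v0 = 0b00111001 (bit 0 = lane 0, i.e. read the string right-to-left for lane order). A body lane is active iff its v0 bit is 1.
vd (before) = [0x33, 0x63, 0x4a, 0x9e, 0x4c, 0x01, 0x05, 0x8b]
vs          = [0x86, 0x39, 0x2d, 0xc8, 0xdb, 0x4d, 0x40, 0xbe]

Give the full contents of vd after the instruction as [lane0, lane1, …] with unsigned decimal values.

vd = [2, 99, 74, 136, 72, 1, 5, 139]

VLMAX = VLEN×LMUL/SEW = 256×2/64 = 8
AVL=8 ≤ VLMAX=8, so vl = 8
lane  0: and(0x33,0x86) ⇒ 0x02
lane  1: mask-off/keep ⇒ 0x63
lane  2: mask-off/keep ⇒ 0x4a
lane  3: and(0x9e,0xc8) ⇒ 0x88
lane  4: and(0x4c,0xdb) ⇒ 0x48
lane  5: and(0x01,0x4d) ⇒ 0x01
lane  6: mask-off/keep ⇒ 0x05
lane  7: mask-off/keep ⇒ 0x8b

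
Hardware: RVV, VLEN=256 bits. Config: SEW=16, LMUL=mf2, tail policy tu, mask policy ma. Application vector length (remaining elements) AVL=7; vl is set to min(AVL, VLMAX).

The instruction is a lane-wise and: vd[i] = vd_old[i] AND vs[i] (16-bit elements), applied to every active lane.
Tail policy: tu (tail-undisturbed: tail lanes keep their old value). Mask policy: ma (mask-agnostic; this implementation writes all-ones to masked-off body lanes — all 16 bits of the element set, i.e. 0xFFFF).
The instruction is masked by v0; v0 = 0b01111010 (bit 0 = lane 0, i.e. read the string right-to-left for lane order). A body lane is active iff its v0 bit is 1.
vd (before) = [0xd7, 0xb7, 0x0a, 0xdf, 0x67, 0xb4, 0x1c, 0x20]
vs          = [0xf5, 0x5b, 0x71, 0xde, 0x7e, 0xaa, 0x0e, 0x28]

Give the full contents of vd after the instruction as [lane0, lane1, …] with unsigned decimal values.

vd = [65535, 19, 65535, 222, 102, 160, 12, 32]

VLMAX = VLEN×LMUL/SEW = 256×1/2/16 = 8
vl ← min(7, 8) = 7
vd[0] mask-off/ones -> 0xffff
vd[1] and(0xb7,0x5b) -> 0x13
vd[2] mask-off/ones -> 0xffff
vd[3] and(0xdf,0xde) -> 0xde
vd[4] and(0x67,0x7e) -> 0x66
vd[5] and(0xb4,0xaa) -> 0xa0
vd[6] and(0x1c,0x0e) -> 0x0c
vd[7] tail/keep -> 0x20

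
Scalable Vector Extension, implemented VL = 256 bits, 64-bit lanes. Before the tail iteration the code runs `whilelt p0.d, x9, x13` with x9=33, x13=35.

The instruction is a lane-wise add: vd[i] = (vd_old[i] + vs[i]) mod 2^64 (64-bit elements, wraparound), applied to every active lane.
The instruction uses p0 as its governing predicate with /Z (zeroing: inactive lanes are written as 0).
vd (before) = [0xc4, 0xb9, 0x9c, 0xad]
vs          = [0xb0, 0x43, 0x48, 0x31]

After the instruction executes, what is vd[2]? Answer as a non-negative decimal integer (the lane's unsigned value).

vd[2] = 0

register lanes = 256/64 = 4
p0[j] = (33+j < 35); true for j=0..1 → 2 lanes set
vd[0] add(0xc4,0xb0) -> 0x174
vd[1] add(0xb9,0x43) -> 0xfc
vd[2] tail/zero -> 0x00
vd[3] tail/zero -> 0x00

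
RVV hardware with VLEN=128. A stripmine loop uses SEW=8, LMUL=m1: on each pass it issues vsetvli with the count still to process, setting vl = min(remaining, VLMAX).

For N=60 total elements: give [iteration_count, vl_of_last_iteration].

lanes per group: 128·1/8 = 16
N=60: ⌈60/16⌉ = 4 iters; last vl = 60 − 3×16 = 12

[iterations, last_vl] = [4, 12]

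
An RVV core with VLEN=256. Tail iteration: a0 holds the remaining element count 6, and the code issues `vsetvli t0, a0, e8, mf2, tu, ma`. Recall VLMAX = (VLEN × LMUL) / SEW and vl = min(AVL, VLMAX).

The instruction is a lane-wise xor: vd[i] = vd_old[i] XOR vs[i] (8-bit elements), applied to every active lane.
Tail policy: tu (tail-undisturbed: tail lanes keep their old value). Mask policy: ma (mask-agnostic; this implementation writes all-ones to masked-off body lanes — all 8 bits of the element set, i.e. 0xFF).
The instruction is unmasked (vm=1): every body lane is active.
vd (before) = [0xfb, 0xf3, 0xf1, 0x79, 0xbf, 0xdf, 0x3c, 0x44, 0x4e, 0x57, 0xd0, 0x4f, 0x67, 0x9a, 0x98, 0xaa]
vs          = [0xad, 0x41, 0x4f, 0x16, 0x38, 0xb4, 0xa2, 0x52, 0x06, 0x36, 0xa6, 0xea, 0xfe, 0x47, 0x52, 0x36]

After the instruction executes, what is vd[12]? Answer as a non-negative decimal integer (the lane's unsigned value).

vd[12] = 103

VLMAX = (256 × 1/2) / 8 = 16 lanes
AVL=6 ≤ VLMAX=16, so vl = 6
vd[0] xor(0xfb,0xad) -> 0x56
vd[1] xor(0xf3,0x41) -> 0xb2
vd[2] xor(0xf1,0x4f) -> 0xbe
vd[3] xor(0x79,0x16) -> 0x6f
vd[4] xor(0xbf,0x38) -> 0x87
vd[5] xor(0xdf,0xb4) -> 0x6b
vd[6] tail/keep -> 0x3c
vd[7] tail/keep -> 0x44
vd[8] tail/keep -> 0x4e
vd[9] tail/keep -> 0x57
vd[10] tail/keep -> 0xd0
vd[11] tail/keep -> 0x4f
vd[12] tail/keep -> 0x67
vd[13] tail/keep -> 0x9a
vd[14] tail/keep -> 0x98
vd[15] tail/keep -> 0xaa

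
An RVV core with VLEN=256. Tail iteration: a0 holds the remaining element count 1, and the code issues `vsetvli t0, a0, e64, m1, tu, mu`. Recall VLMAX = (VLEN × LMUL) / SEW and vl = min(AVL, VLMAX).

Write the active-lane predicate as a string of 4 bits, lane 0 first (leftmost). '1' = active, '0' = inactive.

predicate = 1000

VLMAX = (256 × 1) / 64 = 4 lanes
AVL=1 ≤ VLMAX=4, so vl = 1
bits (lane 0 leftmost): 1000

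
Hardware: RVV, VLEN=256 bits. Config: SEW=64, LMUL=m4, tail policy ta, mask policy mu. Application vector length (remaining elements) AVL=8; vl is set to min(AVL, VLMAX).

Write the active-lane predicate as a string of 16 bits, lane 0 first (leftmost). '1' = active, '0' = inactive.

VLMAX = VLEN×LMUL/SEW = 256×4/64 = 16
vl = min(AVL, VLMAX) = min(8, 16) = 8
bits (lane 0 leftmost): 1111111100000000

predicate = 1111111100000000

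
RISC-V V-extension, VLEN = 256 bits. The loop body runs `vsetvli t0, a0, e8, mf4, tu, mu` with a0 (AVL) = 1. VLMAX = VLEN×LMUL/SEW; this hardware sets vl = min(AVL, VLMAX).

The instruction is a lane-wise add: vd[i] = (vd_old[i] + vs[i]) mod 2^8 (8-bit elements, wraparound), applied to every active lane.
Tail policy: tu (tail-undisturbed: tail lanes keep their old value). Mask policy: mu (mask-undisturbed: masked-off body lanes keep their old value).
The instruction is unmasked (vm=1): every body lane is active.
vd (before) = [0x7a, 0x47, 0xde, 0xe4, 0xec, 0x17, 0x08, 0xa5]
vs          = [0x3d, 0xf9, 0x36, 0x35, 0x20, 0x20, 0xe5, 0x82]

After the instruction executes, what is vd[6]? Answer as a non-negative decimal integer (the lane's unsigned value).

vd[6] = 8

VLMAX = (256 × 1/4) / 8 = 8 lanes
vl ← min(1, 8) = 1
lane  0: add(0x7a,0x3d) ⇒ 0xb7
lane  1: tail/keep ⇒ 0x47
lane  2: tail/keep ⇒ 0xde
lane  3: tail/keep ⇒ 0xe4
lane  4: tail/keep ⇒ 0xec
lane  5: tail/keep ⇒ 0x17
lane  6: tail/keep ⇒ 0x08
lane  7: tail/keep ⇒ 0xa5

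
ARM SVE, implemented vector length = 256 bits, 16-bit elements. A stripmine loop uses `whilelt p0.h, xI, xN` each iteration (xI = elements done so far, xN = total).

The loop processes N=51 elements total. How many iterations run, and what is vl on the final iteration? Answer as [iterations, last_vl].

register lanes = 256/16 = 16
iterations = ceil(51/16) = 4; final-pass vl = 3

[iterations, last_vl] = [4, 3]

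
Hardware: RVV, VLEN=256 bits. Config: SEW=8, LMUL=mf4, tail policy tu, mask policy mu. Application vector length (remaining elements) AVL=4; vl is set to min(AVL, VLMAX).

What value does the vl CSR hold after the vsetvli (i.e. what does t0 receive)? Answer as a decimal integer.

lanes per group: 256·1/4/8 = 8
vl = min(AVL, VLMAX) = min(4, 8) = 4

vl = 4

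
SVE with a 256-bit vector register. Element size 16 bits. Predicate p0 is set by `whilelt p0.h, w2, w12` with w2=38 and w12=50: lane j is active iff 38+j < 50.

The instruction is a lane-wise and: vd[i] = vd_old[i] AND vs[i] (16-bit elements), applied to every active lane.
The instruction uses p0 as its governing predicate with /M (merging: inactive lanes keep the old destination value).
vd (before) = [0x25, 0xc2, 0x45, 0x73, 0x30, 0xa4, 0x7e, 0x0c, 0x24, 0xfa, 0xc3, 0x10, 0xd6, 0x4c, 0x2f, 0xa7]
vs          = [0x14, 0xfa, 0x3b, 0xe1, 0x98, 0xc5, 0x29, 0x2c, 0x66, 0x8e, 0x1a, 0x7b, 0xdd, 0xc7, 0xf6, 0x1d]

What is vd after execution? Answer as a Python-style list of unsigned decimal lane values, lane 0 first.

256-bit reg / 16-bit elem → 16 lanes
active while 38+j < 50, i.e. j ∈ [0,12) capped at 16 ⇒ 12
  i=0: and(0x25,0x14) → 4
  i=1: and(0xc2,0xfa) → 194
  i=2: and(0x45,0x3b) → 1
  i=3: and(0x73,0xe1) → 97
  i=4: and(0x30,0x98) → 16
  i=5: and(0xa4,0xc5) → 132
  i=6: and(0x7e,0x29) → 40
  i=7: and(0x0c,0x2c) → 12
  i=8: and(0x24,0x66) → 36
  i=9: and(0xfa,0x8e) → 138
  i=10: and(0xc3,0x1a) → 2
  i=11: and(0x10,0x7b) → 16
  i=12: tail/keep → 214
  i=13: tail/keep → 76
  i=14: tail/keep → 47
  i=15: tail/keep → 167

vd = [4, 194, 1, 97, 16, 132, 40, 12, 36, 138, 2, 16, 214, 76, 47, 167]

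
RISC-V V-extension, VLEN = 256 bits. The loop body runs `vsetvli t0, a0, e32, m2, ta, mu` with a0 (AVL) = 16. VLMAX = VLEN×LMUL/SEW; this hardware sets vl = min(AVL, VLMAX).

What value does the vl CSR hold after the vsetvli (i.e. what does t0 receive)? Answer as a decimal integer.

vl = 16

lanes per group: 256·2/32 = 16
AVL=16 ≤ VLMAX=16, so vl = 16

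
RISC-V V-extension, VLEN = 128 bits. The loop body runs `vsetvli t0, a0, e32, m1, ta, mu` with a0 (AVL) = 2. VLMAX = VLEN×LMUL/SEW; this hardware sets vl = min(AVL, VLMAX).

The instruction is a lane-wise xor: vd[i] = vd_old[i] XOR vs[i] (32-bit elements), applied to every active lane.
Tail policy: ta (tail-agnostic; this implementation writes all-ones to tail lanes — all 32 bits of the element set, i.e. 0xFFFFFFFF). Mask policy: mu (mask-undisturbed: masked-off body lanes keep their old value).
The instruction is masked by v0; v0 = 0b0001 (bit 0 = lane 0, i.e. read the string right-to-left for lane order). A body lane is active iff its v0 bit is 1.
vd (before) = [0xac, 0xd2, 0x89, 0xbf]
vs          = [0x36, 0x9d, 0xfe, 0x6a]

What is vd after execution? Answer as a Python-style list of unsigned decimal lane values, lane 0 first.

vd = [154, 210, 4294967295, 4294967295]

lanes per group: 128·1/32 = 4
vl = min(AVL, VLMAX) = min(2, 4) = 2
vd[0] xor(0xac,0x36) -> 0x9a
vd[1] mask-off/keep -> 0xd2
vd[2] tail/ones -> 0xffffffff
vd[3] tail/ones -> 0xffffffff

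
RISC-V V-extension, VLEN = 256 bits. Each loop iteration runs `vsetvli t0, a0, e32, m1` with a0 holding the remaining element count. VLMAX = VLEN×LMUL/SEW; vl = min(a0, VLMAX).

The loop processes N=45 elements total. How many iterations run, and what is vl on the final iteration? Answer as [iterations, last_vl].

[iterations, last_vl] = [6, 5]

VLMAX = VLEN×LMUL/SEW = 256×1/32 = 8
iterations = ceil(45/8) = 6; final-pass vl = 5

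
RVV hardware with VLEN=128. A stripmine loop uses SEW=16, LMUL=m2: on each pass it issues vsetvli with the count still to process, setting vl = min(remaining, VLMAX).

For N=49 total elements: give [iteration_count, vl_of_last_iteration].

lanes per group: 128·2/16 = 16
N=49: ⌈49/16⌉ = 4 iters; last vl = 49 − 3×16 = 1

[iterations, last_vl] = [4, 1]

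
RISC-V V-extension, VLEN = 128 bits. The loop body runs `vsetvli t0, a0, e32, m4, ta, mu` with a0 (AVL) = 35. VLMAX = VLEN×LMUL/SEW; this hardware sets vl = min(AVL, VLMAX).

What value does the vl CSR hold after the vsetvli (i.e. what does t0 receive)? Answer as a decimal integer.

vl = 16

VLMAX = (128 × 4) / 32 = 16 lanes
AVL=35 > VLMAX=16, so vl = 16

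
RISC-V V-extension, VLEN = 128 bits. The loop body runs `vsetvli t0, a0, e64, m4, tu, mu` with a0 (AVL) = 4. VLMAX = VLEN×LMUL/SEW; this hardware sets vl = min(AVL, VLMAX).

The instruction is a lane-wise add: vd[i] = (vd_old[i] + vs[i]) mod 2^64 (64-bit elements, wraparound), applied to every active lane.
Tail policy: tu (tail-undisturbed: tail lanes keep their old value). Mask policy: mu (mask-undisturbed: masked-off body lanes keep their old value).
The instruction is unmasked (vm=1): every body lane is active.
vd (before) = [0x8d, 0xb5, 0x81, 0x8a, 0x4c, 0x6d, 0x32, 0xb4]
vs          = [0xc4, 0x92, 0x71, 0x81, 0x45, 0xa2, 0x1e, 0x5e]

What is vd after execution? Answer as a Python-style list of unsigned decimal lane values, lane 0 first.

vd = [337, 327, 242, 267, 76, 109, 50, 180]

lanes per group: 128·4/64 = 8
AVL=4 ≤ VLMAX=8, so vl = 4
lane  0: add(0x8d,0xc4) ⇒ 0x151
lane  1: add(0xb5,0x92) ⇒ 0x147
lane  2: add(0x81,0x71) ⇒ 0xf2
lane  3: add(0x8a,0x81) ⇒ 0x10b
lane  4: tail/keep ⇒ 0x4c
lane  5: tail/keep ⇒ 0x6d
lane  6: tail/keep ⇒ 0x32
lane  7: tail/keep ⇒ 0xb4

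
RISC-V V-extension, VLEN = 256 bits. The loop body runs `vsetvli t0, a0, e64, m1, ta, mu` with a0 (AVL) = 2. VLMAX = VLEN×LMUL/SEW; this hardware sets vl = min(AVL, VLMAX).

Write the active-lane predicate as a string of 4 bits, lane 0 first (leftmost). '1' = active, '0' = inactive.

predicate = 1100

VLMAX = (256 × 1) / 64 = 4 lanes
vl = min(AVL, VLMAX) = min(2, 4) = 2
bits (lane 0 leftmost): 1100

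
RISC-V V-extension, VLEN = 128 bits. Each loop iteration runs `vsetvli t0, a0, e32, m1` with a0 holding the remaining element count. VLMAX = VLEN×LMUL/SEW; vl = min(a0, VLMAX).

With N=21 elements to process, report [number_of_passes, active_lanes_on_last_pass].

[iterations, last_vl] = [6, 1]

lanes per group: 128·1/32 = 4
21 elements at 4/iter → 6 passes, remainder 1 on the last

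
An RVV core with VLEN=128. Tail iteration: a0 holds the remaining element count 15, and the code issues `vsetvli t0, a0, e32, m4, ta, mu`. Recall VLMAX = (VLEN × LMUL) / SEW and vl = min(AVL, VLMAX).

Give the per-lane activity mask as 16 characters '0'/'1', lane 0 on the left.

VLMAX = (128 × 4) / 32 = 16 lanes
AVL=15 ≤ VLMAX=16, so vl = 15
bits (lane 0 leftmost): 1111111111111110

predicate = 1111111111111110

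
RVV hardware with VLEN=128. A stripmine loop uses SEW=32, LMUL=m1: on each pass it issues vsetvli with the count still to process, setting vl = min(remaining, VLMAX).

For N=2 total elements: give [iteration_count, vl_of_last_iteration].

lanes per group: 128·1/32 = 4
iterations = ceil(2/4) = 1; final-pass vl = 2

[iterations, last_vl] = [1, 2]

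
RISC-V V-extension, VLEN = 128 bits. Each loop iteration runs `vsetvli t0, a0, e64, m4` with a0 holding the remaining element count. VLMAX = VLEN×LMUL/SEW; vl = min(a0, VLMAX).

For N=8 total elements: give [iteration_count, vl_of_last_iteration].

VLMAX = (128 × 4) / 64 = 8 lanes
8 elements at 8/iter → 1 passes, remainder 8 on the last

[iterations, last_vl] = [1, 8]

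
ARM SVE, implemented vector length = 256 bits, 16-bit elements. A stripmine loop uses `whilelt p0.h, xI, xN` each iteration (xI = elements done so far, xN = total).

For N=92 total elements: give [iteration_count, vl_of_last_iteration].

[iterations, last_vl] = [6, 12]

register lanes = 256/16 = 16
N=92: ⌈92/16⌉ = 6 iters; last vl = 92 − 5×16 = 12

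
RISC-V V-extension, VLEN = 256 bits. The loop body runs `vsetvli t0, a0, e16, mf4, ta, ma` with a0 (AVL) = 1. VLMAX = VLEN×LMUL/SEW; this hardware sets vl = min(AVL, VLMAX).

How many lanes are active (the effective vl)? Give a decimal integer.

VLMAX = (256 × 1/4) / 16 = 4 lanes
AVL=1 ≤ VLMAX=4, so vl = 1

vl = 1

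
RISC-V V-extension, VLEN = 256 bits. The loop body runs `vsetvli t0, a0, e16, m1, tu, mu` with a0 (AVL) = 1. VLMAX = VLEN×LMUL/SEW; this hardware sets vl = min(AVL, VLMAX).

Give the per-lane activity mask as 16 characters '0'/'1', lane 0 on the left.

VLMAX = (256 × 1) / 16 = 16 lanes
vl ← min(1, 16) = 1
bits (lane 0 leftmost): 1000000000000000

predicate = 1000000000000000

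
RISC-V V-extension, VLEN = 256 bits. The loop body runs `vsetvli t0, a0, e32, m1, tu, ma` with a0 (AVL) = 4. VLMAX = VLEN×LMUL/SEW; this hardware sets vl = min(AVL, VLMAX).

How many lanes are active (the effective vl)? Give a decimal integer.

VLMAX = (256 × 1) / 32 = 8 lanes
vl = min(AVL, VLMAX) = min(4, 8) = 4

vl = 4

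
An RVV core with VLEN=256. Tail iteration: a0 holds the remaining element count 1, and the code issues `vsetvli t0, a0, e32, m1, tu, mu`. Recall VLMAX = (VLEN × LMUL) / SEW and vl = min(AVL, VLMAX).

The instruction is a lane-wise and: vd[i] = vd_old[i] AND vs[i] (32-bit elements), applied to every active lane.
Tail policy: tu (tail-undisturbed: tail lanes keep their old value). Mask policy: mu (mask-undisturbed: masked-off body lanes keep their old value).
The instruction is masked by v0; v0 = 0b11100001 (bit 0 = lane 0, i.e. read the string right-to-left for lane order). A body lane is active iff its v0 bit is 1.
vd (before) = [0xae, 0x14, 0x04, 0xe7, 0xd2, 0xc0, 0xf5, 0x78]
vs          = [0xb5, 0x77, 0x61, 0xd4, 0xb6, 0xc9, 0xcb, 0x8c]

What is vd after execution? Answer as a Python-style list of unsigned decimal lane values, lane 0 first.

vd = [164, 20, 4, 231, 210, 192, 245, 120]

VLMAX = (256 × 1) / 32 = 8 lanes
vl = min(AVL, VLMAX) = min(1, 8) = 1
[0] and(0xae,0xb5) = 0xa4
[1] tail/keep = 0x14
[2] tail/keep = 0x04
[3] tail/keep = 0xe7
[4] tail/keep = 0xd2
[5] tail/keep = 0xc0
[6] tail/keep = 0xf5
[7] tail/keep = 0x78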